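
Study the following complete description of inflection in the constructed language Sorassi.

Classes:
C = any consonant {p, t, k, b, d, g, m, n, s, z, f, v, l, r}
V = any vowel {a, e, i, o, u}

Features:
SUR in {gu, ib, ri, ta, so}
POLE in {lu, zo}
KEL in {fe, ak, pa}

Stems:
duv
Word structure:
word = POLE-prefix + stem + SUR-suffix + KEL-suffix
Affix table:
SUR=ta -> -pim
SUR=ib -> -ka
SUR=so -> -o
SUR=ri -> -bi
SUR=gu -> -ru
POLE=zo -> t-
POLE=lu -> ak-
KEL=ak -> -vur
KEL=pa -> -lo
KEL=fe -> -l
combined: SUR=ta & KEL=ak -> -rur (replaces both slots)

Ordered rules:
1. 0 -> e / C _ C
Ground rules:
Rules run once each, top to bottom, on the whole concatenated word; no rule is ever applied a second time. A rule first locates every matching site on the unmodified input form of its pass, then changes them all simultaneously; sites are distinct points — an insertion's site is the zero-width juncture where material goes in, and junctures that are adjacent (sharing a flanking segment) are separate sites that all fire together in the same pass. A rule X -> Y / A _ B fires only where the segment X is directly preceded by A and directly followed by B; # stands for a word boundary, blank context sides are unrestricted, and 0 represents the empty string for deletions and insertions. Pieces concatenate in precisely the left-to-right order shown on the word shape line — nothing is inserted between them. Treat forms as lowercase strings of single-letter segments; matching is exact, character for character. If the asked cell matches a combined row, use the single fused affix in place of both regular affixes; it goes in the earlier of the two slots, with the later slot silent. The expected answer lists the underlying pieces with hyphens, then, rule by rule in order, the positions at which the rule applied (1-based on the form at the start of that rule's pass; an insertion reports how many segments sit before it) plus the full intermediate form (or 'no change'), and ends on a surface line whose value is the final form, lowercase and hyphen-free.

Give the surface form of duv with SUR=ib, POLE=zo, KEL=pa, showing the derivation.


underlying: t-duv-ka-lo
1. 0 -> e / C _ C: inserts after position(s) 1, 4: teduvekalo
surface: teduvekalo


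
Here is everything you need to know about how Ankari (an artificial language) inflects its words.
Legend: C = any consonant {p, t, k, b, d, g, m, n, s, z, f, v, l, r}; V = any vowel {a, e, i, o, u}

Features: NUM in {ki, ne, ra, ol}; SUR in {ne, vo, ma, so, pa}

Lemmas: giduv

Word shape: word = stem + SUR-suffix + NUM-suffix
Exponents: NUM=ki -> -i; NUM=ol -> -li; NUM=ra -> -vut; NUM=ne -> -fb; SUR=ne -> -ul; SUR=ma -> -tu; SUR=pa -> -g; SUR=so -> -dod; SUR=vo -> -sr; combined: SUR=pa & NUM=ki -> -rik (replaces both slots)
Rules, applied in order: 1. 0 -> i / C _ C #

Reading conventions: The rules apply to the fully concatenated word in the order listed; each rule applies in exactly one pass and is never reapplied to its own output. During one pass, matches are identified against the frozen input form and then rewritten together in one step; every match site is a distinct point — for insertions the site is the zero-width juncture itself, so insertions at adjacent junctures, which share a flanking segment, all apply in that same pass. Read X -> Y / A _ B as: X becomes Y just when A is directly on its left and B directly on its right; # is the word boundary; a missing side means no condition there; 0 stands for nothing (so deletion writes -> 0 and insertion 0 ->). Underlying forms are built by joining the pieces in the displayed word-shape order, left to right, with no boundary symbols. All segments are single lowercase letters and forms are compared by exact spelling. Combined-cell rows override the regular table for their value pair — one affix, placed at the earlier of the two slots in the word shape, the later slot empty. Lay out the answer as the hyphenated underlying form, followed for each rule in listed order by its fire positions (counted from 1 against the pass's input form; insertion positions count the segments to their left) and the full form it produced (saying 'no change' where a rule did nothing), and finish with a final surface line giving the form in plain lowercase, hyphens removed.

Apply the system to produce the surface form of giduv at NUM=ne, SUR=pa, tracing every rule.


underlying: giduv-g-fb
1. 0 -> i / C _ C #: inserts after position(s) 7: giduvgfib
surface: giduvgfib


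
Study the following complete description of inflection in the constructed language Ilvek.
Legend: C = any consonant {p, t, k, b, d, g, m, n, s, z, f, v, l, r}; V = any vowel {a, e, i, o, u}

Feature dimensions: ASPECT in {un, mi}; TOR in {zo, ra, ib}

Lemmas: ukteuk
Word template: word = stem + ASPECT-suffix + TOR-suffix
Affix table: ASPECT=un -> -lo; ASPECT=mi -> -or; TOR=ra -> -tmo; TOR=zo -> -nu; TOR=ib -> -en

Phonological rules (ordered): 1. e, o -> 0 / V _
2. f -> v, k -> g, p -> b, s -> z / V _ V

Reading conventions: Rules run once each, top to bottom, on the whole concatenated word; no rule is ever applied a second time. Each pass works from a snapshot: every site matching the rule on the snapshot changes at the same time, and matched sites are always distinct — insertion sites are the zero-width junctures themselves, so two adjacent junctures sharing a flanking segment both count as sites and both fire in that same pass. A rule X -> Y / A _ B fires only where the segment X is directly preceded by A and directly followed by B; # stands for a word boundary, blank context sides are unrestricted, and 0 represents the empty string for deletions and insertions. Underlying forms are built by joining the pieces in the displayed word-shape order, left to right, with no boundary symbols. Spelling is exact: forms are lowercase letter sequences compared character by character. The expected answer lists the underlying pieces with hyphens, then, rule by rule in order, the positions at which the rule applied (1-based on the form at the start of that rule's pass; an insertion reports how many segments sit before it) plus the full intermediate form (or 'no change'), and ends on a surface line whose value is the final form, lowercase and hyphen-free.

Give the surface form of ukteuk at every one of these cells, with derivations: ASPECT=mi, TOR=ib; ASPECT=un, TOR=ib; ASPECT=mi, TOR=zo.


cell ASPECT=mi, TOR=ib:
underlying: ukteuk-or-en
1. e, o -> 0 / V _: no change
2. f -> v, k -> g, p -> b, s -> z / V _ V: fires at position(s) 6: ukteugoren
surface: ukteugoren

cell ASPECT=un, TOR=ib:
underlying: ukteuk-lo-en
1. e, o -> 0 / V _: fires at position(s) 9: ukteuklon
2. f -> v, k -> g, p -> b, s -> z / V _ V: no change
surface: ukteuklon

cell ASPECT=mi, TOR=zo:
underlying: ukteuk-or-nu
1. e, o -> 0 / V _: no change
2. f -> v, k -> g, p -> b, s -> z / V _ V: fires at position(s) 6: ukteugornu
surface: ukteugornu


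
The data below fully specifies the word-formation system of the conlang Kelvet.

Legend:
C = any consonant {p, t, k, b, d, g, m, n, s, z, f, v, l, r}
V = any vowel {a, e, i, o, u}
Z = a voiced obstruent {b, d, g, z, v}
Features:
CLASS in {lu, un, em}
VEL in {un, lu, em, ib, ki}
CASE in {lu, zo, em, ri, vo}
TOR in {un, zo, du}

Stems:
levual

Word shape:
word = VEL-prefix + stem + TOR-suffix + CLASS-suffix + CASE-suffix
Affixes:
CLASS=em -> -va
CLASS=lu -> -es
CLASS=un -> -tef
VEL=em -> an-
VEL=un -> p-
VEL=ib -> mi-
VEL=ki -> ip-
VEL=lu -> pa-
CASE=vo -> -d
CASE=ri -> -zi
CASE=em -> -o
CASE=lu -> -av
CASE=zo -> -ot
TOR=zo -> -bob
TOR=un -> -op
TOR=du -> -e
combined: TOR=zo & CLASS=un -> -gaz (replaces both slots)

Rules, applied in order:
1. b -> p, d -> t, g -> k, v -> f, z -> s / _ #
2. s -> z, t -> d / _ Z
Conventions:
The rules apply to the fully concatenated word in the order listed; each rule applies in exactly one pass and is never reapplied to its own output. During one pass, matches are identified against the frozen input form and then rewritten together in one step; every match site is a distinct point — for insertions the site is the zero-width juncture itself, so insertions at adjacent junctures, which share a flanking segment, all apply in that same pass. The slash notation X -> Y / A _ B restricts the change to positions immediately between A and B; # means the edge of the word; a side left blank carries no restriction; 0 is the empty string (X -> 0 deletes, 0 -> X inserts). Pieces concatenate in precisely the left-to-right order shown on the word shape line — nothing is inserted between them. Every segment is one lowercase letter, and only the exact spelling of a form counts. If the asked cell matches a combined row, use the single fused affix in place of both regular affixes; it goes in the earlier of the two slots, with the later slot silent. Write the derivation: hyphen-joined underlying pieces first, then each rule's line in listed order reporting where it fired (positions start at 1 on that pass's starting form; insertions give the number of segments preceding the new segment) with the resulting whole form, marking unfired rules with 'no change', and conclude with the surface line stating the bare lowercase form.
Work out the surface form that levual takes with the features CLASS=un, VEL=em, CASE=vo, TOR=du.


underlying: an-levual-e-tef-d
1. b -> p, d -> t, g -> k, v -> f, z -> s / _ #: fires at position(s) 13: anlevualeteft
2. s -> z, t -> d / _ Z: no change
surface: anlevualeteft


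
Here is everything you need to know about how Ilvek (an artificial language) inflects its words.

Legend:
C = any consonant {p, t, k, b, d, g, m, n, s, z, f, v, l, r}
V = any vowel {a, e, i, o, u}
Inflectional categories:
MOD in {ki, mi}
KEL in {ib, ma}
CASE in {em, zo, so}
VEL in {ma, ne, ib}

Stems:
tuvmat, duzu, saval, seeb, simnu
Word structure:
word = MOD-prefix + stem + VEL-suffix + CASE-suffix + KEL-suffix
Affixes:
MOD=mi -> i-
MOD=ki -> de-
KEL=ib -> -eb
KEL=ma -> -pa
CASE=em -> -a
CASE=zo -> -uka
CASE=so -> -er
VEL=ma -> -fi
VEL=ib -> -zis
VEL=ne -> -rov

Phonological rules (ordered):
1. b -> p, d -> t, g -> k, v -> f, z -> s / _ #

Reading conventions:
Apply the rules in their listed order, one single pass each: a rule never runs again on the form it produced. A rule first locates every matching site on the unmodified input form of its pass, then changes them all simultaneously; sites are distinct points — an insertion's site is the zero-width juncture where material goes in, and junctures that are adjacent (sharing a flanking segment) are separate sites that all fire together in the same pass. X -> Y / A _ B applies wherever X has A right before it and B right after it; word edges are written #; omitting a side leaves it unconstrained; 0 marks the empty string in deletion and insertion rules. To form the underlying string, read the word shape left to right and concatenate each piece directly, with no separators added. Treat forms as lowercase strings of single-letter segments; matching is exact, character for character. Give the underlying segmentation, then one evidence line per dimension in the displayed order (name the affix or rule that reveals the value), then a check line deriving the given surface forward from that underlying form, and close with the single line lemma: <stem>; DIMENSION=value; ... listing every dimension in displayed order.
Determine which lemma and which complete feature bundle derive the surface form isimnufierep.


underlying: i-simnu-fi-er-eb
MOD=mi - signalled by the affix i-
KEL=ib - signalled by the affix -eb
CASE=so - signalled by the affix -er
VEL=ma - signalled by the affix -fi
check: isimnufiereb -> isimnufierep
lemma: simnu; MOD=mi; KEL=ib; CASE=so; VEL=ma


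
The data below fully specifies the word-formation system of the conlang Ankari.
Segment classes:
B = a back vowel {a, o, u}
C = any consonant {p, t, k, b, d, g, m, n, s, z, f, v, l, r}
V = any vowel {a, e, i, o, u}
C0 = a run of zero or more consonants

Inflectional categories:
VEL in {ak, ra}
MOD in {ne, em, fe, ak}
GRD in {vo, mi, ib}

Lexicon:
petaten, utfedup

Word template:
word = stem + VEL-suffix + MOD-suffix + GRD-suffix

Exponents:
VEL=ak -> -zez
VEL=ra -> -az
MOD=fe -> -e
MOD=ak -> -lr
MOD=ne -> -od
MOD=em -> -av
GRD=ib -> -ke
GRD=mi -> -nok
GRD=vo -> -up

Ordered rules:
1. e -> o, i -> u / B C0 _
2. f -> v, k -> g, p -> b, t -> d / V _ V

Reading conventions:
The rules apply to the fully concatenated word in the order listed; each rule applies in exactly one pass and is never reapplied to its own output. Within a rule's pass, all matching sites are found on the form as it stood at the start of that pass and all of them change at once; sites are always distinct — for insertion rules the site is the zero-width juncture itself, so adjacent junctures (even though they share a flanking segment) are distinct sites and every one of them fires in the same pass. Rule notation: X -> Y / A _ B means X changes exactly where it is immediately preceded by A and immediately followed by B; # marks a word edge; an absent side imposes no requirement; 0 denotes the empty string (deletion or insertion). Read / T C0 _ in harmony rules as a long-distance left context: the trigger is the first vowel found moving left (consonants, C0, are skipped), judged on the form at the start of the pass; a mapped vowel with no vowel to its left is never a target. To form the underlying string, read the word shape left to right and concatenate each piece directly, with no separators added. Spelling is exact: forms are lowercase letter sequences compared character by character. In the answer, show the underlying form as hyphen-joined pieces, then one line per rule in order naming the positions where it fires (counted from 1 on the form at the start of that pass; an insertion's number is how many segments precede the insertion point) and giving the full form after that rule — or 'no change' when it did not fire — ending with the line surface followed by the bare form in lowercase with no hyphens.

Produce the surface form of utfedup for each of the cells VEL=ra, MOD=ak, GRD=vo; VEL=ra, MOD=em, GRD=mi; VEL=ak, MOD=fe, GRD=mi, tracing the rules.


cell VEL=ra, MOD=ak, GRD=vo:
underlying: utfedup-az-lr-up
1. e -> o, i -> u / B C0 _: fires at position(s) 4: utfodupazlrup
2. f -> v, k -> g, p -> b, t -> d / V _ V: fires at position(s) 7: utfodubazlrup
surface: utfodubazlrup

cell VEL=ra, MOD=em, GRD=mi:
underlying: utfedup-az-av-nok
1. e -> o, i -> u / B C0 _: fires at position(s) 4: utfodupazavnok
2. f -> v, k -> g, p -> b, t -> d / V _ V: fires at position(s) 7: utfodubazavnok
surface: utfodubazavnok

cell VEL=ak, MOD=fe, GRD=mi:
underlying: utfedup-zez-e-nok
1. e -> o, i -> u / B C0 _: fires at position(s) 4, 9: utfodupzozenok
2. f -> v, k -> g, p -> b, t -> d / V _ V: no change
surface: utfodupzozenok


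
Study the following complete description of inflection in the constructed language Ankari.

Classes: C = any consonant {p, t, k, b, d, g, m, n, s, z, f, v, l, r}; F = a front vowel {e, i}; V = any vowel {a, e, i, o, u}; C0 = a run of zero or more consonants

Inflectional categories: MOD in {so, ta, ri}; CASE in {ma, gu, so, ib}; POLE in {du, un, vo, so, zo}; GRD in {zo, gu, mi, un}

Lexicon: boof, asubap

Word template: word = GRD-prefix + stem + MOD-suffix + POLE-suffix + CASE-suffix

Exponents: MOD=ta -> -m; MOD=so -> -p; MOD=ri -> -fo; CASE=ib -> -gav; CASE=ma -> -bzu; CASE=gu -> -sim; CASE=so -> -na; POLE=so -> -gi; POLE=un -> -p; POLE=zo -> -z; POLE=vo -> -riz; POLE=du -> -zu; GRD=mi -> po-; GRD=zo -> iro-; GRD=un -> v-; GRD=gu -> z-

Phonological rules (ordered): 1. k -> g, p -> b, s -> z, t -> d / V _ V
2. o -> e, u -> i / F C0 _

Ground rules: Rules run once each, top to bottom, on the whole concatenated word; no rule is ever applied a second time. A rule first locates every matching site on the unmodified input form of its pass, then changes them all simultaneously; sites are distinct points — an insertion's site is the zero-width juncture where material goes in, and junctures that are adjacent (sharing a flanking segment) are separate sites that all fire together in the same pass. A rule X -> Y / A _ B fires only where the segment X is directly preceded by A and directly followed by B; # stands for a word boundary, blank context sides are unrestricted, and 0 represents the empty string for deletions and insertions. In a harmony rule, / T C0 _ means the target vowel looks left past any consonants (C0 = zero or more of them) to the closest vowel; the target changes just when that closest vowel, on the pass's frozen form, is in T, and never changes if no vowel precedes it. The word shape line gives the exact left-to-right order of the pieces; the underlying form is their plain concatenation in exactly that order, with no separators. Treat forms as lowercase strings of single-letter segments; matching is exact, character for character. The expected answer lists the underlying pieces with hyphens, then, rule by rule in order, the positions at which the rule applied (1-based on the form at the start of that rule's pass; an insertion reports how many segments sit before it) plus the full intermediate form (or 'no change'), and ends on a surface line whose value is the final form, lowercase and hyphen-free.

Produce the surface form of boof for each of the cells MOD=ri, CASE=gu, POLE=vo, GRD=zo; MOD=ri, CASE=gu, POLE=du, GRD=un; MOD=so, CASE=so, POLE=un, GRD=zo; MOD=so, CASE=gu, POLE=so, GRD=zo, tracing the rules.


cell MOD=ri, CASE=gu, POLE=vo, GRD=zo:
underlying: iro-boof-fo-riz-sim
1. k -> g, p -> b, s -> z, t -> d / V _ V: no change
2. o -> e, u -> i / F C0 _: fires at position(s) 3: ireboofforizsim
surface: ireboofforizsim

cell MOD=ri, CASE=gu, POLE=du, GRD=un:
underlying: v-boof-fo-zu-sim
1. k -> g, p -> b, s -> z, t -> d / V _ V: fires at position(s) 10: vbooffozuzim
2. o -> e, u -> i / F C0 _: no change
surface: vbooffozuzim

cell MOD=so, CASE=so, POLE=un, GRD=zo:
underlying: iro-boof-p-p-na
1. k -> g, p -> b, s -> z, t -> d / V _ V: no change
2. o -> e, u -> i / F C0 _: fires at position(s) 3: ireboofppna
surface: ireboofppna

cell MOD=so, CASE=gu, POLE=so, GRD=zo:
underlying: iro-boof-p-gi-sim
1. k -> g, p -> b, s -> z, t -> d / V _ V: fires at position(s) 11: iroboofpgizim
2. o -> e, u -> i / F C0 _: fires at position(s) 3: ireboofpgizim
surface: ireboofpgizim


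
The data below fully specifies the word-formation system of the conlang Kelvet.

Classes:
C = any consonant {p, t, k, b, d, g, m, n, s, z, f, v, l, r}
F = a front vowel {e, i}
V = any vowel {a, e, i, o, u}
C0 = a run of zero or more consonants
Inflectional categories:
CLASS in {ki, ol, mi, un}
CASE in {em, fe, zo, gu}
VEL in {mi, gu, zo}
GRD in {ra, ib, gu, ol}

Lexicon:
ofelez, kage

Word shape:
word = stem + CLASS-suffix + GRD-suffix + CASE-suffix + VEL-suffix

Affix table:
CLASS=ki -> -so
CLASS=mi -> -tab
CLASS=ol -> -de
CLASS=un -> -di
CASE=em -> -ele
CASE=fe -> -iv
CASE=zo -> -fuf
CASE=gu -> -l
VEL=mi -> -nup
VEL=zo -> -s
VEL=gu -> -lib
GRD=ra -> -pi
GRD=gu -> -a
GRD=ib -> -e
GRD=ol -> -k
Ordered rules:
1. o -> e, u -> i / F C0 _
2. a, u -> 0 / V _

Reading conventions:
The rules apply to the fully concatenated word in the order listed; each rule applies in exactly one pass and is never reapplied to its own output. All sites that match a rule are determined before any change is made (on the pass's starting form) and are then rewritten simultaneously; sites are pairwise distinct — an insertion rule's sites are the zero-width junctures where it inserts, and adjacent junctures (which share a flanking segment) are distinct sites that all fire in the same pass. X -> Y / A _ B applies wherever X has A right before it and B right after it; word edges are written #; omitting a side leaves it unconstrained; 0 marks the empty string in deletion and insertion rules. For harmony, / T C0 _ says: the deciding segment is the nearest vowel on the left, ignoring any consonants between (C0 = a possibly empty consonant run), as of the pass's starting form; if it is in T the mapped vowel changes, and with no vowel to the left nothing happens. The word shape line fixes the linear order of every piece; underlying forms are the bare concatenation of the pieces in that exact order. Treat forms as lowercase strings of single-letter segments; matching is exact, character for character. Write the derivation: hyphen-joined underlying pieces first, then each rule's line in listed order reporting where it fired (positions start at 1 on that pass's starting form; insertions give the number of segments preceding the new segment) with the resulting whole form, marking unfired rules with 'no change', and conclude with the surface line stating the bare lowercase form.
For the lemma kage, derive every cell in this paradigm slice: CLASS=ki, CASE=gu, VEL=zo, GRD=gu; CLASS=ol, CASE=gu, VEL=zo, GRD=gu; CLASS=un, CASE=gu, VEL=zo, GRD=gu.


cell CLASS=ki, CASE=gu, VEL=zo, GRD=gu:
underlying: kage-so-a-l-s
1. o -> e, u -> i / F C0 _: fires at position(s) 6: kageseals
2. a, u -> 0 / V _: fires at position(s) 7: kagesels
surface: kagesels

cell CLASS=ol, CASE=gu, VEL=zo, GRD=gu:
underlying: kage-de-a-l-s
1. o -> e, u -> i / F C0 _: no change
2. a, u -> 0 / V _: fires at position(s) 7: kagedels
surface: kagedels

cell CLASS=un, CASE=gu, VEL=zo, GRD=gu:
underlying: kage-di-a-l-s
1. o -> e, u -> i / F C0 _: no change
2. a, u -> 0 / V _: fires at position(s) 7: kagedils
surface: kagedils


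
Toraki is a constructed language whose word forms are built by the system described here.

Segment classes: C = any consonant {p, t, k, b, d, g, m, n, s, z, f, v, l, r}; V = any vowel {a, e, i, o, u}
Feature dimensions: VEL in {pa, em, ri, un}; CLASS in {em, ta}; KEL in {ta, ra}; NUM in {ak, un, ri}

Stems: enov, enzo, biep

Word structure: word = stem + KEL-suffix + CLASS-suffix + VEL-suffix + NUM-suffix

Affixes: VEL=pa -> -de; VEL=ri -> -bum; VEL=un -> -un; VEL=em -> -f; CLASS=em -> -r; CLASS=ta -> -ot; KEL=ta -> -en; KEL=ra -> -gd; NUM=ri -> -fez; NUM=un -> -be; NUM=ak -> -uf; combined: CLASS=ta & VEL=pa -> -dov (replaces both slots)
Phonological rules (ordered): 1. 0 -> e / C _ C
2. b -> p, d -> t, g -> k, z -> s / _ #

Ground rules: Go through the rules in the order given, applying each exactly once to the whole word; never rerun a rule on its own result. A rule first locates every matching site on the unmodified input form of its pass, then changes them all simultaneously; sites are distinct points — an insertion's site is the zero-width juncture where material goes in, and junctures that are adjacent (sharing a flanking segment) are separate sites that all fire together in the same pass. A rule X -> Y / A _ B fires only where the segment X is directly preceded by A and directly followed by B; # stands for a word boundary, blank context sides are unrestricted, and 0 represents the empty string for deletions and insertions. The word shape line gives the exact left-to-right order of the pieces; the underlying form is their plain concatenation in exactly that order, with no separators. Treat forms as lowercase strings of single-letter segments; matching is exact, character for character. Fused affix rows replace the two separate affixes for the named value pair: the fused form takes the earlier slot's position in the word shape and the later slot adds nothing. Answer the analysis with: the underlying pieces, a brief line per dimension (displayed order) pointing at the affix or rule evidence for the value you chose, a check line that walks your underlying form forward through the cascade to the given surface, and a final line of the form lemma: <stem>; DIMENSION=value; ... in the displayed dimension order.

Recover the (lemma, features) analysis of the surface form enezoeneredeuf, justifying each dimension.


underlying: enzo-en-r-de-uf
VEL=pa - signalled by the affix -de
CLASS=em - signalled by the affix -r
KEL=ta - signalled by the affix -en
NUM=ak - signalled by the affix -uf
check: enzoenrdeuf -> enezoeneredeuf -> enezoeneredeuf
lemma: enzo; VEL=pa; CLASS=em; KEL=ta; NUM=ak


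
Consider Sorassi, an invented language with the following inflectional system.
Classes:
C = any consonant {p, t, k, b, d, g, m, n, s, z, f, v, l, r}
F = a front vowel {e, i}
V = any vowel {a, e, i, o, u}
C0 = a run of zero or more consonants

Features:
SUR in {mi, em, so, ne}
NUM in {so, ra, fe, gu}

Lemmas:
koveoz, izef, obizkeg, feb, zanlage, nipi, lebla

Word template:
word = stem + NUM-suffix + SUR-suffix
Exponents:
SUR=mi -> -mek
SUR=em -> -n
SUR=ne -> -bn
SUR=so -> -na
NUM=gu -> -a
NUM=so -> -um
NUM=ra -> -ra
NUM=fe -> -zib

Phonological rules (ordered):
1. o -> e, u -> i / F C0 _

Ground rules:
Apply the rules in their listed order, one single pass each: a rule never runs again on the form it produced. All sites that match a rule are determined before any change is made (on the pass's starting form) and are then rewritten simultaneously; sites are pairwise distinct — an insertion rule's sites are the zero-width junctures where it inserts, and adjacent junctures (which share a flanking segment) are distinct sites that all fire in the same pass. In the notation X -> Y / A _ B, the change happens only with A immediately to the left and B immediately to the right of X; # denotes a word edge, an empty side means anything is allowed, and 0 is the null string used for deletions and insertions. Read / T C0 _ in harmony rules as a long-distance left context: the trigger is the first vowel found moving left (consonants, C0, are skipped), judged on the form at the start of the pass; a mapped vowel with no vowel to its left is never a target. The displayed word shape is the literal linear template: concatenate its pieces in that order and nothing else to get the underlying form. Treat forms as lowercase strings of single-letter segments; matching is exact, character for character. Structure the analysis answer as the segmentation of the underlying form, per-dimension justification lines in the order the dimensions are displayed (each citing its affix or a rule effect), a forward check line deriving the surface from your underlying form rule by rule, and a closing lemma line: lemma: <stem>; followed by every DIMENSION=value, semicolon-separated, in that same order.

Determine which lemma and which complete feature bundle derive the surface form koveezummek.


underlying: koveoz-um-mek
SUR=mi - signalled by the affix -mek
NUM=so - signalled by the affix -um
check: koveozummek -> koveezummek
lemma: koveoz; SUR=mi; NUM=so


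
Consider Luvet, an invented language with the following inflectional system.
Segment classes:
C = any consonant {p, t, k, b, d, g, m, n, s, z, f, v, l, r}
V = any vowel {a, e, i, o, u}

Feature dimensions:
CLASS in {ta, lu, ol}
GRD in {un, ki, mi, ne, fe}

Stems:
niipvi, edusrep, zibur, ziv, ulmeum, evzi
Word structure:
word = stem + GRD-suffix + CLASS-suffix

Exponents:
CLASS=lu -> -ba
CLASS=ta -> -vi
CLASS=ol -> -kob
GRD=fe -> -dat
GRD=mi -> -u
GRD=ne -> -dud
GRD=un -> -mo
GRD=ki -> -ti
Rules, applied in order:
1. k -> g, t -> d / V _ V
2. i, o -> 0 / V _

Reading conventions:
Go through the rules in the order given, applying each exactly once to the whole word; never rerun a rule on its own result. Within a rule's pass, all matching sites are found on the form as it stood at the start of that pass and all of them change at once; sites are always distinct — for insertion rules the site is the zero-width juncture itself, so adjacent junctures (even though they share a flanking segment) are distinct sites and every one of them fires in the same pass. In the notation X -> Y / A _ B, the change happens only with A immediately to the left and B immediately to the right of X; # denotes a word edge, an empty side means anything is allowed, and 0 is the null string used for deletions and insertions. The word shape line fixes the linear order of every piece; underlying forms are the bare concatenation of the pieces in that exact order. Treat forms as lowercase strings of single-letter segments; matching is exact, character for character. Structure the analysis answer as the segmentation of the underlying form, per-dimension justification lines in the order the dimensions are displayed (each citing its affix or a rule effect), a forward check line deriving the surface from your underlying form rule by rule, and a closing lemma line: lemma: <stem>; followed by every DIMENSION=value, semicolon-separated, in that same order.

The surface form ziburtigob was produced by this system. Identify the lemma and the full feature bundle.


underlying: zibur-ti-kob
CLASS=ol - signalled by the affix -kob
GRD=ki - signalled by the affix -ti
check: ziburtikob -> ziburtigob -> ziburtigob
lemma: zibur; CLASS=ol; GRD=ki


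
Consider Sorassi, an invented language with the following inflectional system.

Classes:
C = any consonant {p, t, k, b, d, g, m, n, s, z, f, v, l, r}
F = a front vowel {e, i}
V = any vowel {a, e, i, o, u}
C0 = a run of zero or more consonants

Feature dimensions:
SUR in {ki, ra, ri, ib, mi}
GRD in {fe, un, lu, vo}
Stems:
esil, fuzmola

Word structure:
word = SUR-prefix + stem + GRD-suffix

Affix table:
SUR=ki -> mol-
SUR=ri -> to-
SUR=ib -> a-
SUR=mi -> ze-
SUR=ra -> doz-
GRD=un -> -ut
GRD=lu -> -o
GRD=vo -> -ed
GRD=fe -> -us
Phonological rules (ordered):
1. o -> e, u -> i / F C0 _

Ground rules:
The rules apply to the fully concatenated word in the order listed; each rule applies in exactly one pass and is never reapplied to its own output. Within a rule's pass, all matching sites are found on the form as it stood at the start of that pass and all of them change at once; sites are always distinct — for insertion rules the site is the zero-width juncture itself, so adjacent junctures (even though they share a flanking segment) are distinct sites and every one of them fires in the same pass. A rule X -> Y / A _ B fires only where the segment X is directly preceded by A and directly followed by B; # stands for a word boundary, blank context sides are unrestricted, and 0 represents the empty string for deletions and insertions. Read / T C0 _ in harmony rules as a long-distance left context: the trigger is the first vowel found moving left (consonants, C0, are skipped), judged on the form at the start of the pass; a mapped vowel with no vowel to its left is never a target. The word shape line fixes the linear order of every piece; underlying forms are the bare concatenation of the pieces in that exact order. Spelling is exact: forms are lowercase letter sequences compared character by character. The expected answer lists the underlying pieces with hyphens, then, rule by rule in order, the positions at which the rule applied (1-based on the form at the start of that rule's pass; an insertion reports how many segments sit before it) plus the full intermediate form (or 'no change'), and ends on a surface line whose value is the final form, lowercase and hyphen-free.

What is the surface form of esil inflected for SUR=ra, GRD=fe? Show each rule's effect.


underlying: doz-esil-us
1. o -> e, u -> i / F C0 _: fires at position(s) 8: dozesilis
surface: dozesilis


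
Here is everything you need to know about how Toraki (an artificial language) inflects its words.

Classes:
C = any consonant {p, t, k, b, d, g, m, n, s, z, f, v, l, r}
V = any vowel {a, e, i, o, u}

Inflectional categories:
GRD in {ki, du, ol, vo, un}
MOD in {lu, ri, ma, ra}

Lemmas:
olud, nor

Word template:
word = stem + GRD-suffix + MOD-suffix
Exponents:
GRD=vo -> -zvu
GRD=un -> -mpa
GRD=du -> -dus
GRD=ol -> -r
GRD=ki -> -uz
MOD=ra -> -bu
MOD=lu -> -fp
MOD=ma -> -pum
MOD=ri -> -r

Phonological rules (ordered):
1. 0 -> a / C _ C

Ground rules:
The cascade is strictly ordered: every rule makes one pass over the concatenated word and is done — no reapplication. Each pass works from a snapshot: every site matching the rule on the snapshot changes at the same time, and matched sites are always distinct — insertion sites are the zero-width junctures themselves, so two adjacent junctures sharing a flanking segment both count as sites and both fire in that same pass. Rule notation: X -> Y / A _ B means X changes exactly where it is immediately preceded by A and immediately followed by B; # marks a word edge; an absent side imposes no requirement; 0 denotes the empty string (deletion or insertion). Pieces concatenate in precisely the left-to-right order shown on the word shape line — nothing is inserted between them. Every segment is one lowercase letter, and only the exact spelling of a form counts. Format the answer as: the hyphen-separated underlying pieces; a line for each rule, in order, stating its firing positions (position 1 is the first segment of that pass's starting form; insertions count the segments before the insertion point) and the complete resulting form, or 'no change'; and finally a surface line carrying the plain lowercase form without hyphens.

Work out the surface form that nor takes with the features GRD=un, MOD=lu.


underlying: nor-mpa-fp
1. 0 -> a / C _ C: inserts after position(s) 3, 4, 7: noramapafap
surface: noramapafap


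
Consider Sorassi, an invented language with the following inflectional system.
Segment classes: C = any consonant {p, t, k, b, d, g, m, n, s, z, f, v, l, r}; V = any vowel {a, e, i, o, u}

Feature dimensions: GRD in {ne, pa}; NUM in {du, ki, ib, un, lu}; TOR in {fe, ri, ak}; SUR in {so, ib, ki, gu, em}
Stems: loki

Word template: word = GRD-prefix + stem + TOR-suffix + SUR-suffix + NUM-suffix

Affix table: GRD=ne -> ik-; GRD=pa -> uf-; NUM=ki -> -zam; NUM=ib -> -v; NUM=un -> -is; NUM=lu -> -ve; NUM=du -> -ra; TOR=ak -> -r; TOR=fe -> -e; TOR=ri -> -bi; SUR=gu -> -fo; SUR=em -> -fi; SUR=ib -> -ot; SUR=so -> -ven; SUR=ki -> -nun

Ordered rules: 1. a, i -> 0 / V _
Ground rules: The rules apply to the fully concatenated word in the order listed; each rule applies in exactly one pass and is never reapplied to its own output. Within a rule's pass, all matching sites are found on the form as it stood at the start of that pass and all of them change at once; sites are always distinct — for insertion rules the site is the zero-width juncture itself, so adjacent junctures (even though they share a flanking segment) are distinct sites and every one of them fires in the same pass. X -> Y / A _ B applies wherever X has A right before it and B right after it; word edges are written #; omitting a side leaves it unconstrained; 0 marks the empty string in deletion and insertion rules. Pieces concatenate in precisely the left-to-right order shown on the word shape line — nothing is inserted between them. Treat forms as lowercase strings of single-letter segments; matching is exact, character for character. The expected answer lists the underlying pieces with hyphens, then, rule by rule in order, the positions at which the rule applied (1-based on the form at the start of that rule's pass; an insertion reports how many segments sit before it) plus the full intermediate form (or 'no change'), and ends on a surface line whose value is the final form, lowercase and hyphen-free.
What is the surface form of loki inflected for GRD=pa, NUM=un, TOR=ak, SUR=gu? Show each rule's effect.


underlying: uf-loki-r-fo-is
1. a, i -> 0 / V _: fires at position(s) 10: uflokirfos
surface: uflokirfos


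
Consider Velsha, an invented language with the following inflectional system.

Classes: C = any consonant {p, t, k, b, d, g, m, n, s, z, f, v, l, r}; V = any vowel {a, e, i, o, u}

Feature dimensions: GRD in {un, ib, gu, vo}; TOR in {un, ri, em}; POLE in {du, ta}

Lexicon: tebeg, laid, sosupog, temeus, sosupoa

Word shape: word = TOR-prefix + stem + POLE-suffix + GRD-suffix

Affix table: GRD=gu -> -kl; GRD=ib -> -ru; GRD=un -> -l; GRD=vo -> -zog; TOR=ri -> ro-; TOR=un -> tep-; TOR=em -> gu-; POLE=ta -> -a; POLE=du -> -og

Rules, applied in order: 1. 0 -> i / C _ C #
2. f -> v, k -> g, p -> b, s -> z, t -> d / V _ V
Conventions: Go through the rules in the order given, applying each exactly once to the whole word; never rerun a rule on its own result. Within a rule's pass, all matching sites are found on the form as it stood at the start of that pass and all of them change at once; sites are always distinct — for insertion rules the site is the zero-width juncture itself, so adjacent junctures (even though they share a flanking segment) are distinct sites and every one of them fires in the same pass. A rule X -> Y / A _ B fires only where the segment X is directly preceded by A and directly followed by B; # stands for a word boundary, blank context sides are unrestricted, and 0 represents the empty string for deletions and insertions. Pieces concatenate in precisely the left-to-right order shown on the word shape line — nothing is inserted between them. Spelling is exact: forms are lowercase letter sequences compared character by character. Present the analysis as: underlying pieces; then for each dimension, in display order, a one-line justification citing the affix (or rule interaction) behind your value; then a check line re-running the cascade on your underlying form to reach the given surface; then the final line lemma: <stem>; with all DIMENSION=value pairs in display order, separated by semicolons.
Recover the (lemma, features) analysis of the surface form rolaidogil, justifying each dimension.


underlying: ro-laid-og-l
GRD=un - signalled by the affix -l
TOR=ri - signalled by the affix ro-
POLE=du - signalled by the affix -og
check: rolaidogl -> rolaidogil -> rolaidogil
lemma: laid; GRD=un; TOR=ri; POLE=du


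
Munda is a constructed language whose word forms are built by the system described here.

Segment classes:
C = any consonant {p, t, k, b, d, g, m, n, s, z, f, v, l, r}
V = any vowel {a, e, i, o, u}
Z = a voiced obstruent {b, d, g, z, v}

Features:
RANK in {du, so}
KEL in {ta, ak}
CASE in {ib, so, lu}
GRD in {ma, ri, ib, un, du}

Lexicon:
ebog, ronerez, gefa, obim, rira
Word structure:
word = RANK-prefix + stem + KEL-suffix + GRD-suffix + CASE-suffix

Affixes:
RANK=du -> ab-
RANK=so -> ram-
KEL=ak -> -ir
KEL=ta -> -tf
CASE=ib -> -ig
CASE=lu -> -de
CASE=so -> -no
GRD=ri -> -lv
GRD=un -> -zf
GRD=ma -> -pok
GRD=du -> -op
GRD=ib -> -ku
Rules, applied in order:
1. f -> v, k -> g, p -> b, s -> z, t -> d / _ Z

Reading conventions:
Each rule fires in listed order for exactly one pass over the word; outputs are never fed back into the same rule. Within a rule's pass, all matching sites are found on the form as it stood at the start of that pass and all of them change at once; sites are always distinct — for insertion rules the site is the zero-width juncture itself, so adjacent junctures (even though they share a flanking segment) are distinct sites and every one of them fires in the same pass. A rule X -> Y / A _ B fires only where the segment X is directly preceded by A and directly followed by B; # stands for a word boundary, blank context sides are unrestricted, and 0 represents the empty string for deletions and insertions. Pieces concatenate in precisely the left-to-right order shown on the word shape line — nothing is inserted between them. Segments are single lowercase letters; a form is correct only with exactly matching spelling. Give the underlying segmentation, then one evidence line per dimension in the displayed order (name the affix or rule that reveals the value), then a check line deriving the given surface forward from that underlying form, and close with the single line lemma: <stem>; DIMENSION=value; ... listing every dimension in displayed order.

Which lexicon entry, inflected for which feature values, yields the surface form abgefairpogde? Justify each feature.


underlying: ab-gefa-ir-pok-de
RANK=du - signalled by the affix ab-
KEL=ak - signalled by the affix -ir
CASE=lu - signalled by the affix -de
GRD=ma - signalled by the affix -pok
check: abgefairpokde -> abgefairpogde
lemma: gefa; RANK=du; KEL=ak; CASE=lu; GRD=ma


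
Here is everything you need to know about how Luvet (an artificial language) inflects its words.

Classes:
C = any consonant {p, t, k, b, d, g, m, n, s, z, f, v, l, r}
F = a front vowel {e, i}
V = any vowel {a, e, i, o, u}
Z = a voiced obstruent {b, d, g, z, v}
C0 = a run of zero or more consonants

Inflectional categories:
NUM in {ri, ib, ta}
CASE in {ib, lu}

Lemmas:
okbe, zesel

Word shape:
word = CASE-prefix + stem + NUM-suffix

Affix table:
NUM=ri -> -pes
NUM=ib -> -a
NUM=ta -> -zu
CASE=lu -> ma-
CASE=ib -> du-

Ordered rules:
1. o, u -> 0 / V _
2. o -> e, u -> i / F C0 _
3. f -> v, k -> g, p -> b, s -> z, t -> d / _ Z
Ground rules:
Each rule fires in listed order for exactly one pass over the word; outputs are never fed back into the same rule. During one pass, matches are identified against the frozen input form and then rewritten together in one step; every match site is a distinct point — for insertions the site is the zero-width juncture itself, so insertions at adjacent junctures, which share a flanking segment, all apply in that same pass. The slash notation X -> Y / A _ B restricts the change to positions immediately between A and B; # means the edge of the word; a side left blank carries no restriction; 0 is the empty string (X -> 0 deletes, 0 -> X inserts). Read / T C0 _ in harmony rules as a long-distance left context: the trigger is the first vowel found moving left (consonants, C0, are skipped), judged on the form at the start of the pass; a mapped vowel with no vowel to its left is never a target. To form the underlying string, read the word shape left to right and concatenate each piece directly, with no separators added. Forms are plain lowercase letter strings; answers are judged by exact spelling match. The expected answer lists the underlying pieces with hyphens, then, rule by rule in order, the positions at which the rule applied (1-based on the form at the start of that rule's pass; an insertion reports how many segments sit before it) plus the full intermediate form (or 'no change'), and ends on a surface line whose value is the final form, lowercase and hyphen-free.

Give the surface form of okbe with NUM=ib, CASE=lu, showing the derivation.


underlying: ma-okbe-a
1. o, u -> 0 / V _: fires at position(s) 3: makbea
2. o -> e, u -> i / F C0 _: no change
3. f -> v, k -> g, p -> b, s -> z, t -> d / _ Z: fires at position(s) 3: magbea
surface: magbea
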